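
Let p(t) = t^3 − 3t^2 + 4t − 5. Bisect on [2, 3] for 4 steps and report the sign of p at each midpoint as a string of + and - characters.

midpoint 2.5: p = 1.875 > 0 → [2, 2.5]
midpoint 2.25: p = 0.203125 > 0 → [2, 2.25]
midpoint 2.125: p = -0.451172 < 0 → [2.125, 2.25]
midpoint 2.1875: p = -0.1379 < 0 → [2.1875, 2.25]

++--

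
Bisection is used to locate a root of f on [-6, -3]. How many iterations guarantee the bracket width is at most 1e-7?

25

Width after n steps is 3/2^n. Need 2^n ≥ 3/1e-7 = 30000000.
2^24 = 16777216 < 30000000 ≤ 2^25 = 33554432, so n = 25.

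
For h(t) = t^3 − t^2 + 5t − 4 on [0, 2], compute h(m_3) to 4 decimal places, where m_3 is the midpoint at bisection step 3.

h(1) = 1 > 0, so the root lies in [0, 1]
h(0.5) = -1.625 < 0, so the root lies in [0.5, 1]
h(0.75) = -0.390625 < 0, so the root lies in [0.75, 1]

-0.3906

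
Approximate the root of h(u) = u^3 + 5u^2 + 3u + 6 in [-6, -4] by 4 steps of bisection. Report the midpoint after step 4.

m = -5, h(m) = -9 (−); new bracket [-5, -4]
m = -4.5, h(m) = 2.625 (+); new bracket [-5, -4.5]
m = -4.75, h(m) = -2.609375 (−); new bracket [-4.75, -4.5]
m = -4.625, h(m) = 0.1465 (+); new bracket [-4.75, -4.625]

-4.625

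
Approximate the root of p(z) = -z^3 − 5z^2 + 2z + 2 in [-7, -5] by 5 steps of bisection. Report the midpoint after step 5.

-5.3125

p(-6) = 26 > 0, so the root lies in [-6, -5]
p(-5.5) = 6.125 > 0, so the root lies in [-5.5, -5]
p(-5.25) = -1.609375 < 0, so the root lies in [-5.5, -5.25]
p(-5.375) = 2.084 > 0, so the root lies in [-5.375, -5.25]
p(-5.3125) = 0.1946 > 0, so the root lies in [-5.3125, -5.25]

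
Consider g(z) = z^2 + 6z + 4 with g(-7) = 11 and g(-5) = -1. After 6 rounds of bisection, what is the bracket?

z = -6 gives g = 4, positive; keep [-6, -5]
z = -5.5 gives g = 1.25, positive; keep [-5.5, -5]
z = -5.25 gives g = 0.0625, positive; keep [-5.25, -5]
z = -5.125 gives g = -0.4844, negative; keep [-5.25, -5.125]
z = -5.1875 gives g = -0.2148, negative; keep [-5.25, -5.1875]
z = -5.21875 gives g = -0.0771, negative; keep [-5.25, -5.21875]

[-5.25, -5.21875]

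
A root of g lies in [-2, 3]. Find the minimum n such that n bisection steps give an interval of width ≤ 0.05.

Width after n steps is 5/2^n. Need 2^n ≥ 5/0.05 = 100.
2^6 = 64 < 100 ≤ 2^7 = 128, so n = 7.

7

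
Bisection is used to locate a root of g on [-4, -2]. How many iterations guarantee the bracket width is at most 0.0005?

12

Width after n steps is 2/2^n. Need 2^n ≥ 2/0.0005 = 4000.
2^11 = 2048 < 4000 ≤ 2^12 = 4096, so n = 12.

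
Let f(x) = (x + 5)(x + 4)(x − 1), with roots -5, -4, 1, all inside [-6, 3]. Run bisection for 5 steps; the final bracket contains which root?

1

m = -1.5, f(m) = -21.875 (−); new bracket [-1.5, 3]
m = 0.75, f(m) = -6.828125 (−); new bracket [0.75, 3]
m = 1.875, f(m) = 35.341797 (+); new bracket [0.75, 1.875]
m = 1.3125, f(m) = 10.4797 (+); new bracket [0.75, 1.3125]
m = 1.03125, f(m) = 0.9483 (+); new bracket [0.75, 1.03125]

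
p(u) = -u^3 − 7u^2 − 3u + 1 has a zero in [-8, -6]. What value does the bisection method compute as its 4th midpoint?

-6.625

p(-7) = 22 > 0, so the root lies in [-7, -6]
p(-6.5) = -0.625 < 0, so the root lies in [-7, -6.5]
p(-6.75) = 9.859375 > 0, so the root lies in [-6.75, -6.5]
p(-6.625) = 4.416 > 0, so the root lies in [-6.625, -6.5]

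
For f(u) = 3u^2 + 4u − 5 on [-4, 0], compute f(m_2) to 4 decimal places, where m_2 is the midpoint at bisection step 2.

u = -2 gives f = -1, negative; keep [-4, -2]
u = -3 gives f = 10, positive; keep [-3, -2]

10.0000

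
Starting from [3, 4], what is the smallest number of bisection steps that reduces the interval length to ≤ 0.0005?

Width after n steps is 1/2^n. Need 2^n ≥ 1/0.0005 = 2000.
2^10 = 1024 < 2000 ≤ 2^11 = 2048, so n = 11.

11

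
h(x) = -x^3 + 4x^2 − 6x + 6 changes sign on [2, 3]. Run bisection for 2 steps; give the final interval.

h(2.5) = 0.375 > 0, so the root lies in [2.5, 3]
h(2.75) = -1.046875 < 0, so the root lies in [2.5, 2.75]

[2.5, 2.75]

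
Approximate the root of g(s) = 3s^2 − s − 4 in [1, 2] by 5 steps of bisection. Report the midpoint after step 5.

1.34375

g(1.5) = 1.25 > 0, so the root lies in [1, 1.5]
g(1.25) = -0.5625 < 0, so the root lies in [1.25, 1.5]
g(1.375) = 0.296875 > 0, so the root lies in [1.25, 1.375]
g(1.3125) = -0.1445 < 0, so the root lies in [1.3125, 1.375]
g(1.34375) = 0.0732 > 0, so the root lies in [1.3125, 1.34375]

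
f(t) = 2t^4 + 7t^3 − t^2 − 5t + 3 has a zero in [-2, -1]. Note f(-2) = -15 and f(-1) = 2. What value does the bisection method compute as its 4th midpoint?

-1.1875

f(-1.5) = -5.25 < 0, so the root lies in [-1.5, -1]
f(-1.25) = -1.101562 < 0, so the root lies in [-1.25, -1]
f(-1.125) = 0.596191 > 0, so the root lies in [-1.25, -1.125]
f(-1.1875) = -0.2175 < 0, so the root lies in [-1.1875, -1.125]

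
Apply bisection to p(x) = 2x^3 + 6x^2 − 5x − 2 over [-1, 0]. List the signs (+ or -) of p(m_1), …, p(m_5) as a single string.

+-++-

midpoint -0.5: p = 1.75 > 0 → [-0.5, 0]
midpoint -0.25: p = -0.40625 < 0 → [-0.5, -0.25]
midpoint -0.375: p = 0.613281 > 0 → [-0.375, -0.25]
midpoint -0.3125: p = 0.0874 > 0 → [-0.3125, -0.25]
midpoint -0.28125: p = -0.1636 < 0 → [-0.3125, -0.28125]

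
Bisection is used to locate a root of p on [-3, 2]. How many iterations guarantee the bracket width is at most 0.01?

Width after n steps is 5/2^n. Need 2^n ≥ 5/0.01 = 500.
2^8 = 256 < 500 ≤ 2^9 = 512, so n = 9.

9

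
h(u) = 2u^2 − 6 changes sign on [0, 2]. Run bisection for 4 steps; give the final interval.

midpoint 1: h = -4 < 0 → [1, 2]
midpoint 1.5: h = -1.5 < 0 → [1.5, 2]
midpoint 1.75: h = 0.125 > 0 → [1.5, 1.75]
midpoint 1.625: h = -0.7188 < 0 → [1.625, 1.75]

[1.625, 1.75]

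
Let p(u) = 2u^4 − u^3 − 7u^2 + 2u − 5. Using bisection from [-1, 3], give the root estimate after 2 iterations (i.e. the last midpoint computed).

p(1) = -9 < 0, so the root lies in [1, 3]
p(2) = -5 < 0, so the root lies in [2, 3]

2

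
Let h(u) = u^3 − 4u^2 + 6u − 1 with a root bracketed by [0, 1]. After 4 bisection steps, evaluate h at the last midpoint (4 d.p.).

-0.0090

u = 0.5 gives h = 1.125, positive; keep [0, 0.5]
u = 0.25 gives h = 0.265625, positive; keep [0, 0.25]
u = 0.125 gives h = -0.310547, negative; keep [0.125, 0.25]
u = 0.1875 gives h = -0.009, negative; keep [0.1875, 0.25]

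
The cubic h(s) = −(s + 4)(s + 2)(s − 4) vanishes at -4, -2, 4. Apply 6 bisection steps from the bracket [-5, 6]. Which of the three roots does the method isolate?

m = 0.5, h(m) = 39.375 (+); new bracket [0.5, 6]
m = 3.25, h(m) = 28.546875 (+); new bracket [3.25, 6]
m = 4.625, h(m) = -35.712891 (−); new bracket [3.25, 4.625]
m = 3.9375, h(m) = 2.9456 (+); new bracket [3.9375, 4.625]
m = 4.28125, h(m) = -14.6297 (−); new bracket [3.9375, 4.28125]
m = 4.109375, h(m) = -5.4188 (−); new bracket [3.9375, 4.109375]

4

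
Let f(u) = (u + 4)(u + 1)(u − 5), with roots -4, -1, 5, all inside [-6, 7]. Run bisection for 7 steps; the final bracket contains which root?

5

u = 0.5 gives f = -30.375, negative; keep [0.5, 7]
u = 3.75 gives f = -46.015625, negative; keep [3.75, 7]
u = 5.375 gives f = 22.412109, positive; keep [3.75, 5.375]
u = 4.5625 gives f = -20.8376, negative; keep [4.5625, 5.375]
u = 4.96875 gives f = -1.6729, negative; keep [4.96875, 5.375]
u = 5.171875 gives f = 9.7294, positive; keep [4.96875, 5.171875]
u = 5.0703125 gives f = 3.8714, positive; keep [4.96875, 5.0703125]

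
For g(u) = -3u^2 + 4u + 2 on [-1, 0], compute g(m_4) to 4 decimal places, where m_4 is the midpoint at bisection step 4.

-0.3242

u = -0.5 gives g = -0.75, negative; keep [-0.5, 0]
u = -0.25 gives g = 0.8125, positive; keep [-0.5, -0.25]
u = -0.375 gives g = 0.078125, positive; keep [-0.5, -0.375]
u = -0.4375 gives g = -0.3242, negative; keep [-0.4375, -0.375]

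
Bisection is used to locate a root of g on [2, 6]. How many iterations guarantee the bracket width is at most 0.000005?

Width after n steps is 4/2^n. Need 2^n ≥ 4/0.000005 = 800000.
2^19 = 524288 < 800000 ≤ 2^20 = 1048576, so n = 20.

20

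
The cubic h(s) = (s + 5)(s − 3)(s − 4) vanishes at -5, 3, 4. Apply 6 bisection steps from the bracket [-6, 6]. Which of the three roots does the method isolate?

-5

m = 0, h(m) = 60 (+); new bracket [-6, 0]
m = -3, h(m) = 84 (+); new bracket [-6, -3]
m = -4.5, h(m) = 31.875 (+); new bracket [-6, -4.5]
m = -5.25, h(m) = -19.0781 (−); new bracket [-5.25, -4.5]
m = -4.875, h(m) = 8.7363 (+); new bracket [-5.25, -4.875]
m = -5.0625, h(m) = -4.5667 (−); new bracket [-5.0625, -4.875]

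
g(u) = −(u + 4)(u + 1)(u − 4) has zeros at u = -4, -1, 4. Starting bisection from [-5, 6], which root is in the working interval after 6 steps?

midpoint 0.5: g = 23.625 > 0 → [0.5, 6]
midpoint 3.25: g = 23.109375 > 0 → [3.25, 6]
midpoint 4.625: g = -30.322266 < 0 → [3.25, 4.625]
midpoint 3.9375: g = 2.4495 > 0 → [3.9375, 4.625]
midpoint 4.28125: g = -12.3006 < 0 → [3.9375, 4.28125]
midpoint 4.109375: g = -4.5318 < 0 → [3.9375, 4.109375]

4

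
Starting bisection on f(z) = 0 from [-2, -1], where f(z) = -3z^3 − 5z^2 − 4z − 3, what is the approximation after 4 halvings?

m = -1.5, f(m) = 1.875 (+); new bracket [-1.5, -1]
m = -1.25, f(m) = 0.046875 (+); new bracket [-1.25, -1]
m = -1.125, f(m) = -0.556641 (−); new bracket [-1.25, -1.125]
m = -1.1875, f(m) = -0.2771 (−); new bracket [-1.25, -1.1875]

-1.1875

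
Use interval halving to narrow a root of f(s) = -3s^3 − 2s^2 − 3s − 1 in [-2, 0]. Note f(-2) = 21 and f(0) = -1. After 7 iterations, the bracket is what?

m = -1, f(m) = 3 (+); new bracket [-1, 0]
m = -0.5, f(m) = 0.375 (+); new bracket [-0.5, 0]
m = -0.25, f(m) = -0.328125 (−); new bracket [-0.5, -0.25]
m = -0.375, f(m) = 0.002 (+); new bracket [-0.375, -0.25]
m = -0.3125, f(m) = -0.1663 (−); new bracket [-0.375, -0.3125]
m = -0.34375, f(m) = -0.0832 (−); new bracket [-0.375, -0.34375]
m = -0.359375, f(m) = -0.0409 (−); new bracket [-0.375, -0.359375]

[-0.375, -0.359375]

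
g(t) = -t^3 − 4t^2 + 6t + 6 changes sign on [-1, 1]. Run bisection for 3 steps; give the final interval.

[-0.75, -0.5]

midpoint 0: g = 6 > 0 → [-1, 0]
midpoint -0.5: g = 2.125 > 0 → [-1, -0.5]
midpoint -0.75: g = -0.328125 < 0 → [-0.75, -0.5]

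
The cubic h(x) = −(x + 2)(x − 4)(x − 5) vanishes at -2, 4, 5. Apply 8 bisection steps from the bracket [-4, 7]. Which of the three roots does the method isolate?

-2

m = 1.5, h(m) = -30.625 (−); new bracket [-4, 1.5]
m = -1.25, h(m) = -24.609375 (−); new bracket [-4, -1.25]
m = -2.625, h(m) = 31.572266 (+); new bracket [-2.625, -1.25]
m = -1.9375, h(m) = -2.5745 (−); new bracket [-2.625, -1.9375]
m = -2.28125, h(m) = 12.8631 (+); new bracket [-2.28125, -1.9375]
m = -2.109375, h(m) = 4.7506 (+); new bracket [-2.109375, -1.9375]
m = -2.0234375, h(m) = 0.9915 (+); new bracket [-2.0234375, -1.9375]
m = -1.98046875, h(m) = -0.8154 (−); new bracket [-2.0234375, -1.98046875]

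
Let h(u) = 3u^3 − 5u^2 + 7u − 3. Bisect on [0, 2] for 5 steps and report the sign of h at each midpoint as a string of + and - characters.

h(1) = 2 > 0, so the root lies in [0, 1]
h(0.5) = -0.375 < 0, so the root lies in [0.5, 1]
h(0.75) = 0.703125 > 0, so the root lies in [0.5, 0.75]
h(0.625) = 0.1543 > 0, so the root lies in [0.5, 0.625]
h(0.5625) = -0.1106 < 0, so the root lies in [0.5625, 0.625]

+-++-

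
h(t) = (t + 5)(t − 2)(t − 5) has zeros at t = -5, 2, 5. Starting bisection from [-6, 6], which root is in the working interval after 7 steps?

t = 0 gives h = 50, positive; keep [-6, 0]
t = -3 gives h = 80, positive; keep [-6, -3]
t = -4.5 gives h = 30.875, positive; keep [-6, -4.5]
t = -5.25 gives h = -18.5781, negative; keep [-5.25, -4.5]
t = -4.875 gives h = 8.4863, positive; keep [-5.25, -4.875]
t = -5.0625 gives h = -4.4417, negative; keep [-5.0625, -4.875]
t = -4.96875 gives h = 2.1709, positive; keep [-5.0625, -4.96875]

-5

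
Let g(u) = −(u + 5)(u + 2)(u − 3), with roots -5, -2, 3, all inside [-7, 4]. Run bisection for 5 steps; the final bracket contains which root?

3

m = -1.5, g(m) = 7.875 (+); new bracket [-1.5, 4]
m = 1.25, g(m) = 35.546875 (+); new bracket [1.25, 4]
m = 2.625, g(m) = 13.224609 (+); new bracket [2.625, 4]
m = 3.3125, g(m) = -13.8 (−); new bracket [2.625, 3.3125]
m = 2.96875, g(m) = 1.2373 (+); new bracket [2.96875, 3.3125]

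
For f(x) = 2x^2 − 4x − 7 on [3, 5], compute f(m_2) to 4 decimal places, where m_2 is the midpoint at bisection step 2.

m = 4, f(m) = 9 (+); new bracket [3, 4]
m = 3.5, f(m) = 3.5 (+); new bracket [3, 3.5]

3.5000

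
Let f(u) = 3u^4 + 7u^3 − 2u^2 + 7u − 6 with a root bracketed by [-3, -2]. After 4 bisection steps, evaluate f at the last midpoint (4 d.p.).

2.1219

f(-2.5) = -28.1875 < 0, so the root lies in [-3, -2.5]
f(-2.75) = -14.378906 < 0, so the root lies in [-3, -2.75]
f(-2.875) = -4.040283 < 0, so the root lies in [-3, -2.875]
f(-2.9375) = 2.1219 > 0, so the root lies in [-2.9375, -2.875]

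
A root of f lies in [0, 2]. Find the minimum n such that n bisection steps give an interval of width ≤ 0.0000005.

Width after n steps is 2/2^n. Need 2^n ≥ 2/0.0000005 = 4000000.
2^21 = 2097152 < 4000000 ≤ 2^22 = 4194304, so n = 22.

22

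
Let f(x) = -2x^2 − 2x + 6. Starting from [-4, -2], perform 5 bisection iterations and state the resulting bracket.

[-2.3125, -2.25]

midpoint -3: f = -6 < 0 → [-3, -2]
midpoint -2.5: f = -1.5 < 0 → [-2.5, -2]
midpoint -2.25: f = 0.375 > 0 → [-2.5, -2.25]
midpoint -2.375: f = -0.5312 < 0 → [-2.375, -2.25]
midpoint -2.3125: f = -0.0703 < 0 → [-2.3125, -2.25]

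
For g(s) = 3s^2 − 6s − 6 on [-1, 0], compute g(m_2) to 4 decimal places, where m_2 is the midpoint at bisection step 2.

m = -0.5, g(m) = -2.25 (−); new bracket [-1, -0.5]
m = -0.75, g(m) = 0.1875 (+); new bracket [-0.75, -0.5]

0.1875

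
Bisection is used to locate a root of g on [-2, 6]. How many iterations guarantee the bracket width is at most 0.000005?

Width after n steps is 8/2^n. Need 2^n ≥ 8/0.000005 = 1600000.
2^20 = 1048576 < 1600000 ≤ 2^21 = 2097152, so n = 21.

21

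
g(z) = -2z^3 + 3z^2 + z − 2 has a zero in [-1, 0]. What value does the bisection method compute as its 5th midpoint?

-0.78125

m = -0.5, g(m) = -1.5 (−); new bracket [-1, -0.5]
m = -0.75, g(m) = -0.21875 (−); new bracket [-1, -0.75]
m = -0.875, g(m) = 0.761719 (+); new bracket [-0.875, -0.75]
m = -0.8125, g(m) = 0.2407 (+); new bracket [-0.8125, -0.75]
m = -0.78125, g(m) = 0.0035 (+); new bracket [-0.78125, -0.75]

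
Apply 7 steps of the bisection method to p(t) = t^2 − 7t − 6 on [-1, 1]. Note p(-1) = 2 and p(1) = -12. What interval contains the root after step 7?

m = 0, p(m) = -6 (−); new bracket [-1, 0]
m = -0.5, p(m) = -2.25 (−); new bracket [-1, -0.5]
m = -0.75, p(m) = -0.1875 (−); new bracket [-1, -0.75]
m = -0.875, p(m) = 0.8906 (+); new bracket [-0.875, -0.75]
m = -0.8125, p(m) = 0.3477 (+); new bracket [-0.8125, -0.75]
m = -0.78125, p(m) = 0.0791 (+); new bracket [-0.78125, -0.75]
m = -0.765625, p(m) = -0.0544 (−); new bracket [-0.78125, -0.765625]

[-0.78125, -0.765625]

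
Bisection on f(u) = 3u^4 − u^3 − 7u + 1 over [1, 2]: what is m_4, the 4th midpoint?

1.4375

u = 1.5 gives f = 2.3125, positive; keep [1, 1.5]
u = 1.25 gives f = -2.378906, negative; keep [1.25, 1.5]
u = 1.375 gives f = -0.501221, negative; keep [1.375, 1.5]
u = 1.4375 gives f = 0.7771, positive; keep [1.375, 1.4375]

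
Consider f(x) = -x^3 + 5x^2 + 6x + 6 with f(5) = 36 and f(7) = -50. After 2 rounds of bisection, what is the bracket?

f(6) = 6 > 0, so the root lies in [6, 7]
f(6.5) = -18.375 < 0, so the root lies in [6, 6.5]

[6, 6.5]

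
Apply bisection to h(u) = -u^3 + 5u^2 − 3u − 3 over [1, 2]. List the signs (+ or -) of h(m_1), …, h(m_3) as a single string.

h(1.5) = 0.375 > 0, so the root lies in [1, 1.5]
h(1.25) = -0.890625 < 0, so the root lies in [1.25, 1.5]
h(1.375) = -0.271484 < 0, so the root lies in [1.375, 1.5]

+--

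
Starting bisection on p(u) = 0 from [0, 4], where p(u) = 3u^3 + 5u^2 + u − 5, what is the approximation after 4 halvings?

0.75

m = 2, p(m) = 41 (+); new bracket [0, 2]
m = 1, p(m) = 4 (+); new bracket [0, 1]
m = 0.5, p(m) = -2.875 (−); new bracket [0.5, 1]
m = 0.75, p(m) = -0.1719 (−); new bracket [0.75, 1]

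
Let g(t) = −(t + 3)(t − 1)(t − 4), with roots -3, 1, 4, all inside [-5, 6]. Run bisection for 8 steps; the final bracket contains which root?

g(0.5) = -6.125 < 0, so the root lies in [-5, 0.5]
g(-2.25) = -15.234375 < 0, so the root lies in [-5, -2.25]
g(-3.625) = 22.041016 > 0, so the root lies in [-3.625, -2.25]
g(-2.9375) = -1.7073 < 0, so the root lies in [-3.625, -2.9375]
g(-3.28125) = 8.7674 > 0, so the root lies in [-3.28125, -2.9375]
g(-3.109375) = 3.1954 > 0, so the root lies in [-3.109375, -2.9375]
g(-3.0234375) = 0.6623 > 0, so the root lies in [-3.0234375, -2.9375]
g(-2.98046875) = -0.5427 < 0, so the root lies in [-3.0234375, -2.98046875]

-3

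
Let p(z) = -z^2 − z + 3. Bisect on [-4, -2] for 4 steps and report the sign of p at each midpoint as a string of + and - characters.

z = -3 gives p = -3, negative; keep [-3, -2]
z = -2.5 gives p = -0.75, negative; keep [-2.5, -2]
z = -2.25 gives p = 0.1875, positive; keep [-2.5, -2.25]
z = -2.375 gives p = -0.2656, negative; keep [-2.375, -2.25]

--+-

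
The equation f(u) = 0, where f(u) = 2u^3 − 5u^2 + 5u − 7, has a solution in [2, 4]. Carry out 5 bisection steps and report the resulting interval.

[2.0625, 2.125]

f(3) = 17 > 0, so the root lies in [2, 3]
f(2.5) = 5.5 > 0, so the root lies in [2, 2.5]
f(2.25) = 1.71875 > 0, so the root lies in [2, 2.25]
f(2.125) = 0.2383 > 0, so the root lies in [2, 2.125]
f(2.0625) = -0.4097 < 0, so the root lies in [2.0625, 2.125]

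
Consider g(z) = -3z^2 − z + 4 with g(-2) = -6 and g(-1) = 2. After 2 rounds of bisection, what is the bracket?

midpoint -1.5: g = -1.25 < 0 → [-1.5, -1]
midpoint -1.25: g = 0.5625 > 0 → [-1.5, -1.25]

[-1.5, -1.25]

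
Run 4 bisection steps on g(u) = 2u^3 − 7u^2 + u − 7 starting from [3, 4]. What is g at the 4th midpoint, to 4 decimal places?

m = 3.5, g(m) = -3.5 (−); new bracket [3.5, 4]
m = 3.75, g(m) = 3.78125 (+); new bracket [3.5, 3.75]
m = 3.625, g(m) = -0.089844 (−); new bracket [3.625, 3.75]
m = 3.6875, g(m) = 1.7866 (+); new bracket [3.625, 3.6875]

1.7866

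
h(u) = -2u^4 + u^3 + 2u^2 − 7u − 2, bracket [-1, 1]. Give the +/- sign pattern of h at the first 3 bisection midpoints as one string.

h(0) = -2 < 0, so the root lies in [-1, 0]
h(-0.5) = 1.75 > 0, so the root lies in [-0.5, 0]
h(-0.25) = -0.148438 < 0, so the root lies in [-0.5, -0.25]

-+-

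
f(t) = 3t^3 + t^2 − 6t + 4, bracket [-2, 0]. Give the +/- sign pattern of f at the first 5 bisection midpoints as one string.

f(-1) = 8 > 0, so the root lies in [-2, -1]
f(-1.5) = 5.125 > 0, so the root lies in [-2, -1.5]
f(-1.75) = 1.484375 > 0, so the root lies in [-2, -1.75]
f(-1.875) = -1.0098 < 0, so the root lies in [-1.875, -1.75]
f(-1.8125) = 0.2971 > 0, so the root lies in [-1.875, -1.8125]

+++-+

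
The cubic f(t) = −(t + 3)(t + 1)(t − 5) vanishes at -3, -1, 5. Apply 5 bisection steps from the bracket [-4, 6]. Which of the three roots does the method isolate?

5

f(1) = 32 > 0, so the root lies in [1, 6]
f(3.5) = 43.875 > 0, so the root lies in [3.5, 6]
f(4.75) = 11.140625 > 0, so the root lies in [4.75, 6]
f(5.375) = -20.0215 < 0, so the root lies in [4.75, 5.375]
f(5.0625) = -3.0549 < 0, so the root lies in [4.75, 5.0625]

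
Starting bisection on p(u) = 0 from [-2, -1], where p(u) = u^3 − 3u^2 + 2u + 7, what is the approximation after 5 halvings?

m = -1.5, p(m) = -6.125 (−); new bracket [-1.5, -1]
m = -1.25, p(m) = -2.140625 (−); new bracket [-1.25, -1]
m = -1.125, p(m) = -0.470703 (−); new bracket [-1.125, -1]
m = -1.0625, p(m) = 0.2888 (+); new bracket [-1.125, -1.0625]
m = -1.09375, p(m) = -0.0848 (−); new bracket [-1.09375, -1.0625]

-1.09375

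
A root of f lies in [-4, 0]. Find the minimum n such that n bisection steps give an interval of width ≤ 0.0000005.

Width after n steps is 4/2^n. Need 2^n ≥ 4/0.0000005 = 8000000.
2^22 = 4194304 < 8000000 ≤ 2^23 = 8388608, so n = 23.

23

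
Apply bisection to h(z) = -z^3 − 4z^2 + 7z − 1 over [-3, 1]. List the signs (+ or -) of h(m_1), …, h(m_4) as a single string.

z = -1 gives h = -11, negative; keep [-1, 1]
z = 0 gives h = -1, negative; keep [0, 1]
z = 0.5 gives h = 1.375, positive; keep [0, 0.5]
z = 0.25 gives h = 0.4844, positive; keep [0, 0.25]

--++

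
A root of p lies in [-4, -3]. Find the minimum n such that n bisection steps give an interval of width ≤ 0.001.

10

Width after n steps is 1/2^n. Need 2^n ≥ 1/0.001 = 1000.
2^9 = 512 < 1000 ≤ 2^10 = 1024, so n = 10.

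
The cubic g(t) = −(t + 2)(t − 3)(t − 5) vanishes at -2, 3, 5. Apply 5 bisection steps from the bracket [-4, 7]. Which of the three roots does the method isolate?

midpoint 1.5: g = -18.375 < 0 → [-4, 1.5]
midpoint -1.25: g = -19.921875 < 0 → [-4, -1.25]
midpoint -2.625: g = 26.806641 > 0 → [-2.625, -1.25]
midpoint -1.9375: g = -2.1409 < 0 → [-2.625, -1.9375]
midpoint -2.28125: g = 10.8152 > 0 → [-2.28125, -1.9375]

-2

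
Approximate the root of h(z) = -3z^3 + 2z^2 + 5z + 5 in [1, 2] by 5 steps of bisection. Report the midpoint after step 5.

midpoint 1.5: h = 6.875 > 0 → [1.5, 2]
midpoint 1.75: h = 3.796875 > 0 → [1.75, 2]
midpoint 1.875: h = 1.630859 > 0 → [1.875, 2]
midpoint 1.9375: h = 0.3757 > 0 → [1.9375, 2]
midpoint 1.96875: h = -0.2968 < 0 → [1.9375, 1.96875]

1.96875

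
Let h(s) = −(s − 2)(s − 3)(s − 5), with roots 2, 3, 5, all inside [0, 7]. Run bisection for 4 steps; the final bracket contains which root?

h(3.5) = 1.125 > 0, so the root lies in [3.5, 7]
h(5.25) = -1.828125 < 0, so the root lies in [3.5, 5.25]
h(4.375) = 2.041016 > 0, so the root lies in [4.375, 5.25]
h(4.8125) = 0.9558 > 0, so the root lies in [4.8125, 5.25]

5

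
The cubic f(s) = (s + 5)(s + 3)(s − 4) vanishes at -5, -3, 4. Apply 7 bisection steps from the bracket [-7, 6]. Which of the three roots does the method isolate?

m = -0.5, f(m) = -50.625 (−); new bracket [-0.5, 6]
m = 2.75, f(m) = -55.703125 (−); new bracket [2.75, 6]
m = 4.375, f(m) = 25.927734 (+); new bracket [2.75, 4.375]
m = 3.5625, f(m) = -24.5837 (−); new bracket [3.5625, 4.375]
m = 3.96875, f(m) = -1.9532 (−); new bracket [3.96875, 4.375]
m = 4.171875, f(m) = 11.3059 (+); new bracket [3.96875, 4.171875]
m = 4.0703125, f(m) = 4.5091 (+); new bracket [3.96875, 4.0703125]

4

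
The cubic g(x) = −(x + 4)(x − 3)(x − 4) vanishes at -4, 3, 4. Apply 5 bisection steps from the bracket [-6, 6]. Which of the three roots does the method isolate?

g(0) = -48 < 0, so the root lies in [-6, 0]
g(-3) = -42 < 0, so the root lies in [-6, -3]
g(-4.5) = 31.875 > 0, so the root lies in [-4.5, -3]
g(-3.75) = -13.0781 < 0, so the root lies in [-4.5, -3.75]
g(-4.125) = 7.2363 > 0, so the root lies in [-4.125, -3.75]

-4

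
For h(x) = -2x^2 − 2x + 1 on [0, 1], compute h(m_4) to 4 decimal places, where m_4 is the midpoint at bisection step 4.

0.1797

m = 0.5, h(m) = -0.5 (−); new bracket [0, 0.5]
m = 0.25, h(m) = 0.375 (+); new bracket [0.25, 0.5]
m = 0.375, h(m) = -0.03125 (−); new bracket [0.25, 0.375]
m = 0.3125, h(m) = 0.1797 (+); new bracket [0.3125, 0.375]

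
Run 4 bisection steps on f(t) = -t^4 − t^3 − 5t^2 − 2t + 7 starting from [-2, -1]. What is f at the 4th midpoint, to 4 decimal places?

0.3052

m = -1.5, f(m) = -2.9375 (−); new bracket [-1.5, -1]
m = -1.25, f(m) = 1.199219 (+); new bracket [-1.5, -1.25]
m = -1.375, f(m) = -0.677979 (−); new bracket [-1.375, -1.25]
m = -1.3125, f(m) = 0.3052 (+); new bracket [-1.375, -1.3125]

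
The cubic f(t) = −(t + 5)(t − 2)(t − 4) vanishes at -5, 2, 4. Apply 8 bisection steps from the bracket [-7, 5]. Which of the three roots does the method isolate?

midpoint -1: f = -60 < 0 → [-7, -1]
midpoint -4: f = -48 < 0 → [-7, -4]
midpoint -5.5: f = 35.625 > 0 → [-5.5, -4]
midpoint -4.75: f = -14.7656 < 0 → [-5.5, -4.75]
midpoint -5.125: f = 8.127 > 0 → [-5.125, -4.75]
midpoint -4.9375: f = -3.8752 < 0 → [-5.125, -4.9375]
midpoint -5.03125: f = 1.9844 > 0 → [-5.03125, -4.9375]
midpoint -4.984375: f = -0.9805 < 0 → [-5.03125, -4.984375]

-5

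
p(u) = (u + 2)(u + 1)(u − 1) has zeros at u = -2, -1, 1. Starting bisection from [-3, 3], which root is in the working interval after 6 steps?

1

p(0) = -2 < 0, so the root lies in [0, 3]
p(1.5) = 4.375 > 0, so the root lies in [0, 1.5]
p(0.75) = -1.203125 < 0, so the root lies in [0.75, 1.5]
p(1.125) = 0.8301 > 0, so the root lies in [0.75, 1.125]
p(0.9375) = -0.3557 < 0, so the root lies in [0.9375, 1.125]
p(1.03125) = 0.1924 > 0, so the root lies in [0.9375, 1.03125]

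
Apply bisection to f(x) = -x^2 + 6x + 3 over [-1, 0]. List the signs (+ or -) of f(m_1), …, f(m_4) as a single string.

f(-0.5) = -0.25 < 0, so the root lies in [-0.5, 0]
f(-0.25) = 1.4375 > 0, so the root lies in [-0.5, -0.25]
f(-0.375) = 0.609375 > 0, so the root lies in [-0.5, -0.375]
f(-0.4375) = 0.1836 > 0, so the root lies in [-0.5, -0.4375]

-+++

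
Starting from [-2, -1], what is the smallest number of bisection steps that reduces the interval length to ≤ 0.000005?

18

Width after n steps is 1/2^n. Need 2^n ≥ 1/0.000005 = 200000.
2^17 = 131072 < 200000 ≤ 2^18 = 262144, so n = 18.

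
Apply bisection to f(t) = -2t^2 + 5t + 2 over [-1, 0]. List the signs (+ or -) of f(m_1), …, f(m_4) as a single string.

t = -0.5 gives f = -1, negative; keep [-0.5, 0]
t = -0.25 gives f = 0.625, positive; keep [-0.5, -0.25]
t = -0.375 gives f = -0.15625, negative; keep [-0.375, -0.25]
t = -0.3125 gives f = 0.2422, positive; keep [-0.375, -0.3125]

-+-+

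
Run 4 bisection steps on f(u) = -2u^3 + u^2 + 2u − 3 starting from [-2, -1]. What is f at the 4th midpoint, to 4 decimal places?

0.6196

f(-1.5) = 3 > 0, so the root lies in [-1.5, -1]
f(-1.25) = -0.03125 < 0, so the root lies in [-1.5, -1.25]
f(-1.375) = 1.339844 > 0, so the root lies in [-1.375, -1.25]
f(-1.3125) = 0.6196 > 0, so the root lies in [-1.3125, -1.25]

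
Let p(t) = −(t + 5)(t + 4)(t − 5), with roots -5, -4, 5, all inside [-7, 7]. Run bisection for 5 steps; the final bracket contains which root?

5

p(0) = 100 > 0, so the root lies in [0, 7]
p(3.5) = 95.625 > 0, so the root lies in [3.5, 7]
p(5.25) = -23.703125 < 0, so the root lies in [3.5, 5.25]
p(4.375) = 49.0723 > 0, so the root lies in [4.375, 5.25]
p(4.8125) = 16.2136 > 0, so the root lies in [4.8125, 5.25]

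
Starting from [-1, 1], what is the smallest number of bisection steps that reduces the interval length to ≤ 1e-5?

Width after n steps is 2/2^n. Need 2^n ≥ 2/1e-5 = 200000.
2^17 = 131072 < 200000 ≤ 2^18 = 262144, so n = 18.

18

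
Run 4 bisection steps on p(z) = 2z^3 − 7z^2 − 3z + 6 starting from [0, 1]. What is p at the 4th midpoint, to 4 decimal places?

0.0142

z = 0.5 gives p = 3, positive; keep [0.5, 1]
z = 0.75 gives p = 0.65625, positive; keep [0.75, 1]
z = 0.875 gives p = -0.644531, negative; keep [0.75, 0.875]
z = 0.8125 gives p = 0.0142, positive; keep [0.8125, 0.875]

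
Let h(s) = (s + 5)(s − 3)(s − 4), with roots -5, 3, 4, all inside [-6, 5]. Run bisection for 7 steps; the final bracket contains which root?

-5

midpoint -0.5: h = 70.875 > 0 → [-6, -0.5]
midpoint -3.25: h = 79.296875 > 0 → [-6, -3.25]
midpoint -4.625: h = 24.662109 > 0 → [-6, -4.625]
midpoint -5.3125: h = -24.1907 < 0 → [-5.3125, -4.625]
midpoint -4.96875: h = 2.2334 > 0 → [-5.3125, -4.96875]
midpoint -5.140625: h = -10.464 < 0 → [-5.140625, -4.96875]
midpoint -5.0546875: h = -3.9885 < 0 → [-5.0546875, -4.96875]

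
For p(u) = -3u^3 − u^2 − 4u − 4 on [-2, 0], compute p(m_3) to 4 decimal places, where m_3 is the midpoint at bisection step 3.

-0.2969

p(-1) = 2 > 0, so the root lies in [-1, 0]
p(-0.5) = -1.875 < 0, so the root lies in [-1, -0.5]
p(-0.75) = -0.296875 < 0, so the root lies in [-1, -0.75]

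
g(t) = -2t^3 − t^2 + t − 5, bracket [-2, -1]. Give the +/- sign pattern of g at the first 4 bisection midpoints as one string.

t = -1.5 gives g = -2, negative; keep [-2, -1.5]
t = -1.75 gives g = 0.90625, positive; keep [-1.75, -1.5]
t = -1.625 gives g = -0.683594, negative; keep [-1.75, -1.625]
t = -1.6875 gives g = 0.0757, positive; keep [-1.6875, -1.625]

-+-+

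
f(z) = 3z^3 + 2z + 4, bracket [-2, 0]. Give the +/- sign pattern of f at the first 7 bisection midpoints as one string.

m = -1, f(m) = -1 (−); new bracket [-1, 0]
m = -0.5, f(m) = 2.625 (+); new bracket [-1, -0.5]
m = -0.75, f(m) = 1.234375 (+); new bracket [-1, -0.75]
m = -0.875, f(m) = 0.2402 (+); new bracket [-1, -0.875]
m = -0.9375, f(m) = -0.3469 (−); new bracket [-0.9375, -0.875]
m = -0.90625, f(m) = -0.0454 (−); new bracket [-0.90625, -0.875]
m = -0.890625, f(m) = 0.0994 (+); new bracket [-0.90625, -0.890625]

-+++--+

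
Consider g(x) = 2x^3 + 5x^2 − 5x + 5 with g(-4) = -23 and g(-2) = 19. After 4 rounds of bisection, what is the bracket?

[-3.5, -3.375]

g(-3) = 11 > 0, so the root lies in [-4, -3]
g(-3.5) = -2 < 0, so the root lies in [-3.5, -3]
g(-3.25) = 5.40625 > 0, so the root lies in [-3.5, -3.25]
g(-3.375) = 1.9414 > 0, so the root lies in [-3.5, -3.375]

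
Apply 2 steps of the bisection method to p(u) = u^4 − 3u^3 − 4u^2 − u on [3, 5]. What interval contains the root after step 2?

[4, 4.5]

midpoint 4: p = -4 < 0 → [4, 5]
midpoint 4.5: p = 51.1875 > 0 → [4, 4.5]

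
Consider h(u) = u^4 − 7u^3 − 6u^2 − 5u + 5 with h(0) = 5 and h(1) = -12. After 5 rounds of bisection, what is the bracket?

[0.5, 0.53125]

u = 0.5 gives h = 0.1875, positive; keep [0.5, 1]
u = 0.75 gives h = -4.761719, negative; keep [0.5, 0.75]
u = 0.625 gives h = -2.025146, negative; keep [0.5, 0.625]
u = 0.5625 gives h = -0.8567, negative; keep [0.5, 0.5625]
u = 0.53125 gives h = -0.3195, negative; keep [0.5, 0.53125]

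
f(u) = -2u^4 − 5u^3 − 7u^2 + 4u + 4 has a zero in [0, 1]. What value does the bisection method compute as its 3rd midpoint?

midpoint 0.5: f = 3.5 > 0 → [0.5, 1]
midpoint 0.75: f = 0.320312 > 0 → [0.75, 1]
midpoint 0.875: f = -2.381348 < 0 → [0.75, 0.875]

0.875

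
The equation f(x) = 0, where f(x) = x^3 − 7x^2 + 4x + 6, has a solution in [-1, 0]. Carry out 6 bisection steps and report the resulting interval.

f(-0.5) = 2.125 > 0, so the root lies in [-1, -0.5]
f(-0.75) = -1.359375 < 0, so the root lies in [-0.75, -0.5]
f(-0.625) = 0.521484 > 0, so the root lies in [-0.75, -0.625]
f(-0.6875) = -0.3835 < 0, so the root lies in [-0.6875, -0.625]
f(-0.65625) = 0.0777 > 0, so the root lies in [-0.6875, -0.65625]
f(-0.671875) = -0.1507 < 0, so the root lies in [-0.671875, -0.65625]

[-0.671875, -0.65625]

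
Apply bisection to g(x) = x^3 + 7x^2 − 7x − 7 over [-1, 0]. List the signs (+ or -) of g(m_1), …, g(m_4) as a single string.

x = -0.5 gives g = -1.875, negative; keep [-1, -0.5]
x = -0.75 gives g = 1.765625, positive; keep [-0.75, -0.5]
x = -0.625 gives g = -0.134766, negative; keep [-0.75, -0.625]
x = -0.6875 gives g = 0.7961, positive; keep [-0.6875, -0.625]

-+-+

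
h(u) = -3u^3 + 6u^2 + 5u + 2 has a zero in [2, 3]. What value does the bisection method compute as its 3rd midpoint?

midpoint 2.5: h = 5.125 > 0 → [2.5, 3]
midpoint 2.75: h = -1.265625 < 0 → [2.5, 2.75]
midpoint 2.625: h = 2.205078 > 0 → [2.625, 2.75]

2.625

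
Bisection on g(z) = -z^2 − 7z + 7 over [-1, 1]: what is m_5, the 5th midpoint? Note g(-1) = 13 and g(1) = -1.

z = 0 gives g = 7, positive; keep [0, 1]
z = 0.5 gives g = 3.25, positive; keep [0.5, 1]
z = 0.75 gives g = 1.1875, positive; keep [0.75, 1]
z = 0.875 gives g = 0.1094, positive; keep [0.875, 1]
z = 0.9375 gives g = -0.4414, negative; keep [0.875, 0.9375]

0.9375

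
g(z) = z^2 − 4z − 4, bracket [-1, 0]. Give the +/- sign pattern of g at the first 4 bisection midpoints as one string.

--+-

m = -0.5, g(m) = -1.75 (−); new bracket [-1, -0.5]
m = -0.75, g(m) = -0.4375 (−); new bracket [-1, -0.75]
m = -0.875, g(m) = 0.265625 (+); new bracket [-0.875, -0.75]
m = -0.8125, g(m) = -0.0898 (−); new bracket [-0.875, -0.8125]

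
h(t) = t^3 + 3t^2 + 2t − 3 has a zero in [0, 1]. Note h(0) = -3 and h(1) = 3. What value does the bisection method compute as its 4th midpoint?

h(0.5) = -1.125 < 0, so the root lies in [0.5, 1]
h(0.75) = 0.609375 > 0, so the root lies in [0.5, 0.75]
h(0.625) = -0.333984 < 0, so the root lies in [0.625, 0.75]
h(0.6875) = 0.1179 > 0, so the root lies in [0.625, 0.6875]

0.6875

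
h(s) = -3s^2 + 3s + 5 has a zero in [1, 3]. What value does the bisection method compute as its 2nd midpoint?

1.5

s = 2 gives h = -1, negative; keep [1, 2]
s = 1.5 gives h = 2.75, positive; keep [1.5, 2]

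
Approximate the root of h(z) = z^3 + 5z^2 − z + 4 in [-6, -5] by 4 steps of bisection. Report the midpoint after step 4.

-5.3125

midpoint -5.5: h = -5.625 < 0 → [-5.5, -5]
midpoint -5.25: h = 2.359375 > 0 → [-5.5, -5.25]
midpoint -5.375: h = -1.458984 < 0 → [-5.375, -5.25]
midpoint -5.3125: h = 0.4929 > 0 → [-5.375, -5.3125]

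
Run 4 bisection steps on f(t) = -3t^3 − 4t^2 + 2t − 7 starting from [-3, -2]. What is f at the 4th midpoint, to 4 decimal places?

f(-2.5) = 9.875 > 0, so the root lies in [-2.5, -2]
f(-2.25) = 2.421875 > 0, so the root lies in [-2.25, -2]
f(-2.125) = -0.525391 < 0, so the root lies in [-2.25, -2.125]
f(-2.1875) = 0.887 > 0, so the root lies in [-2.1875, -2.125]

0.8870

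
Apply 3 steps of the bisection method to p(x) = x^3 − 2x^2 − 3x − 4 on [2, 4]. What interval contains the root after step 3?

[3.25, 3.5]

x = 3 gives p = -4, negative; keep [3, 4]
x = 3.5 gives p = 3.875, positive; keep [3, 3.5]
x = 3.25 gives p = -0.546875, negative; keep [3.25, 3.5]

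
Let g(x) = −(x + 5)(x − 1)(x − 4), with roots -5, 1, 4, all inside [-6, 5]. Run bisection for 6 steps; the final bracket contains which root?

x = -0.5 gives g = -30.375, negative; keep [-6, -0.5]
x = -3.25 gives g = -53.921875, negative; keep [-6, -3.25]
x = -4.625 gives g = -18.193359, negative; keep [-6, -4.625]
x = -5.3125 gives g = 18.3704, positive; keep [-5.3125, -4.625]
x = -4.96875 gives g = -1.6729, negative; keep [-5.3125, -4.96875]
x = -5.140625 gives g = 7.8932, positive; keep [-5.140625, -4.96875]

-5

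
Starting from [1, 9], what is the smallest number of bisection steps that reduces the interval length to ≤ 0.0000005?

24

Width after n steps is 8/2^n. Need 2^n ≥ 8/0.0000005 = 16000000.
2^23 = 8388608 < 16000000 ≤ 2^24 = 16777216, so n = 24.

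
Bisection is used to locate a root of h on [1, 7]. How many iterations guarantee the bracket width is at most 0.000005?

Width after n steps is 6/2^n. Need 2^n ≥ 6/0.000005 = 1200000.
2^20 = 1048576 < 1200000 ≤ 2^21 = 2097152, so n = 21.

21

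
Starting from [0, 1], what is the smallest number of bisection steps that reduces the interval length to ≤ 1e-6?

Width after n steps is 1/2^n. Need 2^n ≥ 1/1e-6 = 1000000.
2^19 = 524288 < 1000000 ≤ 2^20 = 1048576, so n = 20.

20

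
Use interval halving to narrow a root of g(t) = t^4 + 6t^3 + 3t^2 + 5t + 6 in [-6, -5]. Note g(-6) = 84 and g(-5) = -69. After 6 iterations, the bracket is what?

[-5.59375, -5.578125]

midpoint -5.5: g = -13.9375 < 0 → [-6, -5.5]
midpoint -5.75: g = 28.910156 > 0 → [-5.75, -5.5]
midpoint -5.625: g = 6.054932 > 0 → [-5.625, -5.5]
midpoint -5.5625: g = -4.2871 < 0 → [-5.625, -5.5625]
midpoint -5.59375: g = 0.796 > 0 → [-5.59375, -5.5625]
midpoint -5.578125: g = -1.7674 < 0 → [-5.59375, -5.578125]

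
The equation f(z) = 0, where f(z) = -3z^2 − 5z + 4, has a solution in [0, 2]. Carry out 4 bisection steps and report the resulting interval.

[0.5, 0.625]

m = 1, f(m) = -4 (−); new bracket [0, 1]
m = 0.5, f(m) = 0.75 (+); new bracket [0.5, 1]
m = 0.75, f(m) = -1.4375 (−); new bracket [0.5, 0.75]
m = 0.625, f(m) = -0.2969 (−); new bracket [0.5, 0.625]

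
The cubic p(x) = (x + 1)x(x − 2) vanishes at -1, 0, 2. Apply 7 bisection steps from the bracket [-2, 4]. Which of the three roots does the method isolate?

midpoint 1: p = -2 < 0 → [1, 4]
midpoint 2.5: p = 4.375 > 0 → [1, 2.5]
midpoint 1.75: p = -1.203125 < 0 → [1.75, 2.5]
midpoint 2.125: p = 0.8301 > 0 → [1.75, 2.125]
midpoint 1.9375: p = -0.3557 < 0 → [1.9375, 2.125]
midpoint 2.03125: p = 0.1924 > 0 → [1.9375, 2.03125]
midpoint 1.984375: p = -0.0925 < 0 → [1.984375, 2.03125]

2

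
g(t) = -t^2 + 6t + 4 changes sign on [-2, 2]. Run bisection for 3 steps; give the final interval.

midpoint 0: g = 4 > 0 → [-2, 0]
midpoint -1: g = -3 < 0 → [-1, 0]
midpoint -0.5: g = 0.75 > 0 → [-1, -0.5]

[-1, -0.5]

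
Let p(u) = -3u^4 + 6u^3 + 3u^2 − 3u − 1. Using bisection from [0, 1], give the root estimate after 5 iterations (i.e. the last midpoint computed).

0.71875

p(0.5) = -1.1875 < 0, so the root lies in [0.5, 1]
p(0.75) = 0.019531 > 0, so the root lies in [0.5, 0.75]
p(0.625) = -0.696045 < 0, so the root lies in [0.625, 0.75]
p(0.6875) = -0.365 < 0, so the root lies in [0.6875, 0.75]
p(0.71875) = -0.1792 < 0, so the root lies in [0.71875, 0.75]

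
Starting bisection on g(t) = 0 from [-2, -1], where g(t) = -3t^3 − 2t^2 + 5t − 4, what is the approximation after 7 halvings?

-1.9140625

t = -1.5 gives g = -5.875, negative; keep [-2, -1.5]
t = -1.75 gives g = -2.796875, negative; keep [-2, -1.75]
t = -1.875 gives g = -0.630859, negative; keep [-2, -1.875]
t = -1.9375 gives g = 0.6243, positive; keep [-1.9375, -1.875]
t = -1.90625 gives g = -0.0181, negative; keep [-1.9375, -1.90625]
t = -1.921875 gives g = 0.2994, positive; keep [-1.921875, -1.90625]
t = -1.9140625 gives g = 0.1397, positive; keep [-1.9140625, -1.90625]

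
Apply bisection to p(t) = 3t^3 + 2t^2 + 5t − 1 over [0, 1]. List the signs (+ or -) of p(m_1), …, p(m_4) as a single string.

++-+

p(0.5) = 2.375 > 0, so the root lies in [0, 0.5]
p(0.25) = 0.421875 > 0, so the root lies in [0, 0.25]
p(0.125) = -0.337891 < 0, so the root lies in [0.125, 0.25]
p(0.1875) = 0.0276 > 0, so the root lies in [0.125, 0.1875]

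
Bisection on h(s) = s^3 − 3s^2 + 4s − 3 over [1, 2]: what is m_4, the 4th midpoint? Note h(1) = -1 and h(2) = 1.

1.6875

s = 1.5 gives h = -0.375, negative; keep [1.5, 2]
s = 1.75 gives h = 0.171875, positive; keep [1.5, 1.75]
s = 1.625 gives h = -0.130859, negative; keep [1.625, 1.75]
s = 1.6875 gives h = 0.0125, positive; keep [1.625, 1.6875]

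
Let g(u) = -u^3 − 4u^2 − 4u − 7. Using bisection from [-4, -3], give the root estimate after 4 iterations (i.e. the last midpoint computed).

-3.4375

m = -3.5, g(m) = 0.875 (+); new bracket [-3.5, -3]
m = -3.25, g(m) = -1.921875 (−); new bracket [-3.5, -3.25]
m = -3.375, g(m) = -0.619141 (−); new bracket [-3.5, -3.375]
m = -3.4375, g(m) = 0.1033 (+); new bracket [-3.4375, -3.375]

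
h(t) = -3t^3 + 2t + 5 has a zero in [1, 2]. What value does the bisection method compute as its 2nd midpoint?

midpoint 1.5: h = -2.125 < 0 → [1, 1.5]
midpoint 1.25: h = 1.640625 > 0 → [1.25, 1.5]

1.25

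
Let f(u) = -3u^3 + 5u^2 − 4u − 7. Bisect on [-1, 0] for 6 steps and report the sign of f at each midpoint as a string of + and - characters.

m = -0.5, f(m) = -3.375 (−); new bracket [-1, -0.5]
m = -0.75, f(m) = 0.078125 (+); new bracket [-0.75, -0.5]
m = -0.625, f(m) = -1.814453 (−); new bracket [-0.75, -0.625]
m = -0.6875, f(m) = -0.9119 (−); new bracket [-0.75, -0.6875]
m = -0.71875, f(m) = -0.4281 (−); new bracket [-0.75, -0.71875]
m = -0.734375, f(m) = -0.1778 (−); new bracket [-0.75, -0.734375]

-+----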